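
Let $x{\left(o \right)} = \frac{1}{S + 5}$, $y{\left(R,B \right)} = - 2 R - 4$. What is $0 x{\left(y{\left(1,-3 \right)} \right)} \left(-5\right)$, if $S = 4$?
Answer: $0$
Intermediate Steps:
$y{\left(R,B \right)} = -4 - 2 R$
$x{\left(o \right)} = \frac{1}{9}$ ($x{\left(o \right)} = \frac{1}{4 + 5} = \frac{1}{9}$)
$0 x{\left(y{\left(1,-3 \right)} \right)} \left(-5\right) = 0 \cdot \frac{1}{9} \left(-5\right) = 0 \left(-5\right) = 0$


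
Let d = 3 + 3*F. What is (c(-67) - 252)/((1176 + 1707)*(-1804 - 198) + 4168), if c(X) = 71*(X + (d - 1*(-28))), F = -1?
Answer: 3021/5767598 ≈ 0.00052379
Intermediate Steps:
d = 0 (d = 3 + 3*(-1) = 3 - 3 = 0)
c(X) = 1988 + 71*X (c(X) = 71*(X + (0 - 1*(-28))) = 71*(X + (0 + 28)) = 71*(X + 28) = 71*(28 + X) = 1988 + 71*X)
(c(-67) - 252)/((1176 + 1707)*(-1804 - 198) + 4168) = ((1988 + 71*(-67)) - 252)/((1176 + 1707)*(-1804 - 198) + 4168) = ((1988 - 4757) - 252)/(2883*(-2002) + 4168) = (-2769 - 252)/(-5771766 + 4168) = -3021/(-5767598) = -3021*(-1/5767598) = 3021/5767598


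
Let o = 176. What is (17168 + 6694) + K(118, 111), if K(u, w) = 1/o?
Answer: 4199713/176 ≈ 23862.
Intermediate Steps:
K(u, w) = 1/176
(17168 + 6694) + K(118, 111) = (17168 + 6694) + 1/176 = 23862 + 1/176 = 4199713/176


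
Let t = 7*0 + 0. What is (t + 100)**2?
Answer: 10000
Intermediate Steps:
t = 0 (t = 0 + 0 = 0)
(t + 100)**2 = (0 + 100)**2 = 100**2 = 10000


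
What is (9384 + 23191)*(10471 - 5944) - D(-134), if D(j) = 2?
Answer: 147467023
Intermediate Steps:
(9384 + 23191)*(10471 - 5944) - D(-134) = (9384 + 23191)*(10471 - 5944) - 1*2 = 32575*4527 - 2 = 147467025 - 2 = 147467023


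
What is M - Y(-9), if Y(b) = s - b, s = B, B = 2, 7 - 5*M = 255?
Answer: -303/5 ≈ -60.600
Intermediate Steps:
M = -248/5 (M = 7/5 - ⅕*255 = 7/5 - 51 = -248/5 ≈ -49.600)
s = 2
Y(b) = 2 - b
M - Y(-9) = -248/5 - (2 - 1*(-9)) = -248/5 - (2 + 9) = -248/5 - 1*11 = -248/5 - 11 = -303/5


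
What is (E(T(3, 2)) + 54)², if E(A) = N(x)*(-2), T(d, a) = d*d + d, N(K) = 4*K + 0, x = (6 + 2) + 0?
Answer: 100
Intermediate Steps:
x = 8 (x = 8 + 0 = 8)
N(K) = 4*K
T(d, a) = d + d² (T(d, a) = d² + d = d + d²)
E(A) = -64 (E(A) = (4*8)*(-2) = 32*(-2) = -64)
(E(T(3, 2)) + 54)² = (-64 + 54)² = (-10)² = 100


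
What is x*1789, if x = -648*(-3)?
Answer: 3477816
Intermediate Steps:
x = 1944 (x = -108*(-18) = 1944)
x*1789 = 1944*1789 = 3477816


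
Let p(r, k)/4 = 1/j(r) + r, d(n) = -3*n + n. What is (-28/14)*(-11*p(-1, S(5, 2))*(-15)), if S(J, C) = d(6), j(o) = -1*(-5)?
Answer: 1056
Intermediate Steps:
j(o) = 5
d(n) = -2*n
S(J, C) = -12 (S(J, C) = -2*6 = -12)
p(r, k) = ⅘ + 4*r (p(r, k) = 4*(1/5 + r) = 4*(⅕ + r) = ⅘ + 4*r)
(-28/14)*(-11*p(-1, S(5, 2))*(-15)) = (-28/14)*(-11*(⅘ + 4*(-1))*(-15)) = (-28*1/14)*(-11*(⅘ - 4)*(-15)) = -2*(-11*(-16/5))*(-15) = -352*(-15)/5 = -2*(-528) = 1056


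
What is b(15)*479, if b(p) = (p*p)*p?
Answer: 1616625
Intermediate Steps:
b(p) = p³ (b(p) = p²*p = p³)
b(15)*479 = 15³*479 = 3375*479 = 1616625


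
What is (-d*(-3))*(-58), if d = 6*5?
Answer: -5220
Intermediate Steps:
d = 30
(-d*(-3))*(-58) = (-1*30*(-3))*(-58) = -30*(-3)*(-58) = 90*(-58) = -5220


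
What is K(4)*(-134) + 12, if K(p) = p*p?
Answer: -2132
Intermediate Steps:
K(p) = p²
K(4)*(-134) + 12 = 4²*(-134) + 12 = 16*(-134) + 12 = -2144 + 12 = -2132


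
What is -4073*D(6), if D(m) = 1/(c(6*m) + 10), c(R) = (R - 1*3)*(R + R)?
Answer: -4073/2386 ≈ -1.7070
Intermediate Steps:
c(R) = 2*R*(-3 + R) (c(R) = (R - 3)*(2*R) = (-3 + R)*(2*R) = 2*R*(-3 + R))
D(m) = 1/(10 + 12*m*(-3 + 6*m)) (D(m) = 1/(2*(6*m)*(-3 + 6*m) + 10) = 1/(12*m*(-3 + 6*m) + 10) = 1/(10 + 12*m*(-3 + 6*m)))
-4073*D(6) = -4073/(2*(5 + 18*6*(-1 + 2*6))) = -4073/(2*(5 + 18*6*(-1 + 12))) = -4073/(2*(5 + 18*6*11)) = -4073/(2*(5 + 1188)) = -4073/(2*1193) = -4073*1/2386 = -4073/2386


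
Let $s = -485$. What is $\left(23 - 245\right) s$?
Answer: $107670$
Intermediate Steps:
$\left(23 - 245\right) s = \left(23 - 245\right) \left(-485\right) = \left(-222\right) \left(-485\right) = 107670$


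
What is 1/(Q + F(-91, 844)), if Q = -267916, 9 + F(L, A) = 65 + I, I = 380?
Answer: -1/267480 ≈ -3.7386e-6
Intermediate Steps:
F(L, A) = 436 (F(L, A) = -9 + (65 + 380) = -9 + 445 = 436)
1/(Q + F(-91, 844)) = 1/(-267916 + 436) = 1/(-267480) = -1/267480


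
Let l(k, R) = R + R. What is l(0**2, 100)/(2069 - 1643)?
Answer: 100/213 ≈ 0.46948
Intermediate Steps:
l(k, R) = 2*R
l(0**2, 100)/(2069 - 1643) = (2*100)/(2069 - 1643) = 200/426 = 200*(1/426) = 100/213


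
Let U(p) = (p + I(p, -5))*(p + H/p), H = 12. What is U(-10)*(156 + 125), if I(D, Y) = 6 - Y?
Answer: -15736/5 ≈ -3147.2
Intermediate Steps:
U(p) = (11 + p)*(p + 12/p) (U(p) = (p + (6 - 1*(-5)))*(p + 12/p) = (p + (6 + 5))*(p + 12/p) = (p + 11)*(p + 12/p) = (11 + p)*(p + 12/p))
U(-10)*(156 + 125) = (12 + (-10)² + 11*(-10) + 132/(-10))*(156 + 125) = (12 + 100 - 110 + 132*(-⅒))*281 = (12 + 100 - 110 - 66/5)*281 = -56/5*281 = -15736/5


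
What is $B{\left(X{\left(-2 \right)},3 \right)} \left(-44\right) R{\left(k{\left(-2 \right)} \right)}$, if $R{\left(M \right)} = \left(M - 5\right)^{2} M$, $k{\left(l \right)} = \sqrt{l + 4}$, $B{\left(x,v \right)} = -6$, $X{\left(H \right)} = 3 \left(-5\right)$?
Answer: $-5280 + 7128 \sqrt{2} \approx 4800.5$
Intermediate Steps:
$X{\left(H \right)} = -15$
$k{\left(l \right)} = \sqrt{4 + l}$
$R{\left(M \right)} = M \left(-5 + M\right)^{2}$ ($R{\left(M \right)} = \left(-5 + M\right)^{2} M = M \left(-5 + M\right)^{2}$)
$B{\left(X{\left(-2 \right)},3 \right)} \left(-44\right) R{\left(k{\left(-2 \right)} \right)} = \left(-6\right) \left(-44\right) \sqrt{4 - 2} \left(-5 + \sqrt{4 - 2}\right)^{2} = 264 \sqrt{2} \left(-5 + \sqrt{2}\right)^{2}$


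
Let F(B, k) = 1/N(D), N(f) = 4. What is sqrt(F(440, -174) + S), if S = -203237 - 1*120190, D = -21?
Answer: I*sqrt(1293707)/2 ≈ 568.71*I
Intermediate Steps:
F(B, k) = 1/4
S = -323427 (S = -203237 - 120190 = -323427)
sqrt(F(440, -174) + S) = sqrt(1/4 - 323427) = sqrt(-1293707/4) = I*sqrt(1293707)/2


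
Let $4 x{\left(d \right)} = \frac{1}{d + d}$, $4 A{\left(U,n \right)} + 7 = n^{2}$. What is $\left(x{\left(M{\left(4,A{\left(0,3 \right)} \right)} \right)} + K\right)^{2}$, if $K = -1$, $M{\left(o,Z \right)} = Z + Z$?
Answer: $\frac{49}{64} \approx 0.76563$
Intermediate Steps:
$A{\left(U,n \right)} = - \frac{7}{4} + \frac{n^{2}}{4}$
$M{\left(o,Z \right)} = 2 Z$
$x{\left(d \right)} = \frac{1}{8 d}$ ($x{\left(d \right)} = \frac{1}{4 \left(d + d\right)} = \frac{1}{4 \cdot 2 d} = \frac{\frac{1}{2} \frac{1}{d}}{4} = \frac{1}{8 d}$)
$\left(x{\left(M{\left(4,A{\left(0,3 \right)} \right)} \right)} + K\right)^{2} = \left(\frac{1}{8 \cdot 2 \left(- \frac{7}{4} + \frac{3^{2}}{4}\right)} - 1\right)^{2} = \left(\frac{1}{8 \cdot 2 \left(- \frac{7}{4} + \frac{1}{4} \cdot 9\right)} - 1\right)^{2} = \left(\frac{1}{8 \cdot 2 \left(- \frac{7}{4} + \frac{9}{4}\right)} - 1\right)^{2} = \left(\frac{1}{8 \cdot 2 \cdot \frac{1}{2}} - 1\right)^{2} = \left(\frac{1}{8 \cdot 1} - 1\right)^{2} = \left(\frac{1}{8} \cdot 1 - 1\right)^{2} = \left(\frac{1}{8} - 1\right)^{2} = \left(- \frac{7}{8}\right)^{2} = \frac{49}{64}$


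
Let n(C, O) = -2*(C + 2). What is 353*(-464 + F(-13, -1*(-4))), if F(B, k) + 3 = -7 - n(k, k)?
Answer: -163086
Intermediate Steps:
n(C, O) = -4 - 2*C (n(C, O) = -2*(2 + C) = -4 - 2*C)
F(B, k) = -6 + 2*k (F(B, k) = -3 + (-7 - (-4 - 2*k)) = -3 + (-7 + (4 + 2*k)) = -3 + (-3 + 2*k) = -6 + 2*k)
353*(-464 + F(-13, -1*(-4))) = 353*(-464 + (-6 + 2*(-1*(-4)))) = 353*(-464 + (-6 + 2*4)) = 353*(-464 + (-6 + 8)) = 353*(-464 + 2) = 353*(-462) = -163086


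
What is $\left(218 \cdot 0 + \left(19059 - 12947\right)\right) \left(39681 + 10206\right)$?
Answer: $304909344$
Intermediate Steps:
$\left(218 \cdot 0 + \left(19059 - 12947\right)\right) \left(39681 + 10206\right) = \left(0 + 6112\right) 49887 = 6112 \cdot 49887 = 304909344$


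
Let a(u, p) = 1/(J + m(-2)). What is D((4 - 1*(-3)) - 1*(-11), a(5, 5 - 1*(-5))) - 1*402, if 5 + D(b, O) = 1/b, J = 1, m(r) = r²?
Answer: -7325/18 ≈ -406.94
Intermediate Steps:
a(u, p) = ⅕ (a(u, p) = 1/(1 + (-2)²) = 1/(1 + 4) = 1/5 = ⅕)
D(b, O) = -5 + 1/b
D((4 - 1*(-3)) - 1*(-11), a(5, 5 - 1*(-5))) - 1*402 = (-5 + 1/((4 - 1*(-3)) - 1*(-11))) - 1*402 = (-5 + 1/((4 + 3) + 11)) - 402 = (-5 + 1/(7 + 11)) - 402 = (-5 + 1/18) - 402 = -89/18 - 402 = -7325/18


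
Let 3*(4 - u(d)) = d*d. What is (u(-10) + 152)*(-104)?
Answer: -38272/3 ≈ -12757.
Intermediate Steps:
u(d) = 4 - d²/3 (u(d) = 4 - d*d/3 = 4 - d²/3)
(u(-10) + 152)*(-104) = ((4 - ⅓*(-10)²) + 152)*(-104) = ((4 - ⅓*100) + 152)*(-104) = ((4 - 100/3) + 152)*(-104) = (-88/3 + 152)*(-104) = (368/3)*(-104) = -38272/3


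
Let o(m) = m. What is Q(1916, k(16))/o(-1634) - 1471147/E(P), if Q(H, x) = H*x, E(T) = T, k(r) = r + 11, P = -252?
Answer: 1195408867/205884 ≈ 5806.2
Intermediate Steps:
k(r) = 11 + r
Q(1916, k(16))/o(-1634) - 1471147/E(P) = (1916*(11 + 16))/(-1634) - 1471147/(-252) = (1916*27)*(-1/1634) - 1471147*(-1/252) = 51732*(-1/1634) + 1471147/252 = -25866/817 + 1471147/252 = 1195408867/205884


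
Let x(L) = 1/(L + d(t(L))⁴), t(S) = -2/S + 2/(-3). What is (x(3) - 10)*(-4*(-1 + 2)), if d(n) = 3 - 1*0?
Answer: 839/21 ≈ 39.952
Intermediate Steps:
t(S) = -⅔ - 2/S (t(S) = -2/S + 2*(-⅓) = -2/S - ⅔ = -⅔ - 2/S)
d(n) = 3 (d(n) = 3 + 0 = 3)
x(L) = 1/(81 + L) (x(L) = 1/(L + 3⁴) = 1/(L + 81) = 1/(81 + L))
(x(3) - 10)*(-4*(-1 + 2)) = (1/(81 + 3) - 10)*(-4*(-1 + 2)) = (1/84 - 10)*(-4*1) = (1/84 - 10)*(-4) = -839/84*(-4) = 839/21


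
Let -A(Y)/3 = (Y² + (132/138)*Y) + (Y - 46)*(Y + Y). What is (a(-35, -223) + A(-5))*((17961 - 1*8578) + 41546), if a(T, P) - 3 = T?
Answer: -1900721209/23 ≈ -8.2640e+7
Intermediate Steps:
a(T, P) = 3 + T
A(Y) = -3*Y² - 66*Y/23 - 6*Y*(-46 + Y) (A(Y) = -3*((Y² + (132/138)*Y) + (Y - 46)*(Y + Y)) = -3*((Y² + (132*(1/138))*Y) + (-46 + Y)*(2*Y)) = -3*((Y² + 22*Y/23) + 2*Y*(-46 + Y)) = -3*(Y² + 22*Y/23 + 2*Y*(-46 + Y)) = -3*Y² - 66*Y/23 - 6*Y*(-46 + Y))
(a(-35, -223) + A(-5))*((17961 - 1*8578) + 41546) = ((3 - 35) + (9/23)*(-5)*(698 - 23*(-5)))*((17961 - 1*8578) + 41546) = (-32 + (9/23)*(-5)*(698 + 115))*((17961 - 8578) + 41546) = (-32 + (9/23)*(-5)*813)*(9383 + 41546) = (-32 - 36585/23)*50929 = -37321/23*50929 = -1900721209/23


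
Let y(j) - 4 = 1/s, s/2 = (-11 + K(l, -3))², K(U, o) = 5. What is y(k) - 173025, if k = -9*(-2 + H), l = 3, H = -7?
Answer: -12457511/72 ≈ -1.7302e+5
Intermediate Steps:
s = 72 (s = 2*(-11 + 5)² = 2*(-6)² = 2*36 = 72)
k = 81 (k = -9*(-2 - 7) = -9*(-9) = 81)
y(j) = 289/72 (y(j) = 4 + 1/72 = 289/72)
y(k) - 173025 = 289/72 - 173025 = -12457511/72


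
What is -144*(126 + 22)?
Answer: -21312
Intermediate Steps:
-144*(126 + 22) = -144*148 = -21312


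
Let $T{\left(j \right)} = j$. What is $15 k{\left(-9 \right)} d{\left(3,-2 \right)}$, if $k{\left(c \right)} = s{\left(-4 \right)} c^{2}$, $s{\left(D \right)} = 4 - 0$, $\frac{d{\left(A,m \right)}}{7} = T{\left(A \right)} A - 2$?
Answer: $238140$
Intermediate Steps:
$d{\left(A,m \right)} = -14 + 7 A^{2}$ ($d{\left(A,m \right)} = 7 \left(A A - 2\right) = 7 \left(A^{2} - 2\right) = 7 \left(-2 + A^{2}\right) = -14 + 7 A^{2}$)
$s{\left(D \right)} = 4$ ($s{\left(D \right)} = 4 + 0 = 4$)
$k{\left(c \right)} = 4 c^{2}$
$15 k{\left(-9 \right)} d{\left(3,-2 \right)} = 15 \cdot 4 \left(-9\right)^{2} \left(-14 + 7 \cdot 3^{2}\right) = 15 \cdot 4 \cdot 81 \left(-14 + 7 \cdot 9\right) = 15 \cdot 324 \left(-14 + 63\right) = 4860 \cdot 49 = 238140$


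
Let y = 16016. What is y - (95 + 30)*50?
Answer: 9766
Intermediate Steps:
y - (95 + 30)*50 = 16016 - (95 + 30)*50 = 16016 - 125*50 = 16016 - 1*6250 = 16016 - 6250 = 9766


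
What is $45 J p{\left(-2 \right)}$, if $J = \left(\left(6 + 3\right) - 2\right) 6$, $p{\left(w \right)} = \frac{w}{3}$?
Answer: $-1260$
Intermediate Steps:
$p{\left(w \right)} = \frac{w}{3}$ ($p{\left(w \right)} = w \frac{1}{3} = \frac{w}{3}$)
$J = 42$ ($J = \left(9 - 2\right) 6 = 7 \cdot 6 = 42$)
$45 J p{\left(-2 \right)} = 45 \cdot 42 \cdot \frac{1}{3} \left(-2\right) = 1890 \left(- \frac{2}{3}\right) = -1260$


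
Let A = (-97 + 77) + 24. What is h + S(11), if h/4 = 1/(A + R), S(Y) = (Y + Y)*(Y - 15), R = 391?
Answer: -34756/395 ≈ -87.990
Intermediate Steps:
S(Y) = 2*Y*(-15 + Y) (S(Y) = (2*Y)*(-15 + Y) = 2*Y*(-15 + Y))
A = 4 (A = -20 + 24 = 4)
h = 4/395 (h = 4/(4 + 391) = 4/395 ≈ 0.010127)
h + S(11) = 4/395 + 2*11*(-15 + 11) = 4/395 + 2*11*(-4) = 4/395 - 88 = -34756/395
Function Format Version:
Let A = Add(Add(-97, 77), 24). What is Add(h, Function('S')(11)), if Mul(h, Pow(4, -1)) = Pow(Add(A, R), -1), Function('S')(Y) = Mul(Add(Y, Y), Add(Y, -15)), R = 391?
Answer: Rational(-34756, 395) ≈ -87.990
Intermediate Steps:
Function('S')(Y) = Mul(2, Y, Add(-15, Y)) (Function('S')(Y) = Mul(Mul(2, Y), Add(-15, Y)) = Mul(2, Y, Add(-15, Y)))
A = 4 (A = Add(-20, 24) = 4)
h = Rational(4, 395) (h = Mul(4, Pow(Add(4, 391), -1)) = Mul(4, Pow(395, -1)) = Mul(4, Rational(1, 395)) = Rational(4, 395) ≈ 0.010127)
Add(h, Function('S')(11)) = Add(Rational(4, 395), Mul(2, 11, Add(-15, 11))) = Add(Rational(4, 395), Mul(2, 11, -4)) = Add(Rational(4, 395), -88) = Rational(-34756, 395)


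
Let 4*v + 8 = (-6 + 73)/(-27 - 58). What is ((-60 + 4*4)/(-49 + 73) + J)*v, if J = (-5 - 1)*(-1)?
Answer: -1245/136 ≈ -9.1544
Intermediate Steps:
J = 6 (J = -6*(-1) = 6)
v = -747/340 (v = -2 + ((-6 + 73)/(-27 - 58))/4 = -2 + (67/(-85))/4 = -2 + (67*(-1/85))/4 = -2 + (¼)*(-67/85) = -2 - 67/340 = -747/340 ≈ -2.1971)
((-60 + 4*4)/(-49 + 73) + J)*v = ((-60 + 4*4)/(-49 + 73) + 6)*(-747/340) = ((-60 + 16)/24 + 6)*(-747/340) = (-44*1/24 + 6)*(-747/340) = (-11/6 + 6)*(-747/340) = (25/6)*(-747/340) = -1245/136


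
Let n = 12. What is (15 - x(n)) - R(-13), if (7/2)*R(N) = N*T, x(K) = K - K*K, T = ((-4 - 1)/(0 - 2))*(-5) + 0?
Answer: 704/7 ≈ 100.57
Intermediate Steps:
T = -25/2 (T = -5/(-2)*(-5) + 0 = -5*(-1/2)*(-5) + 0 = (5/2)*(-5) + 0 = -25/2 + 0 = -25/2 ≈ -12.500)
x(K) = K - K**2
R(N) = -25*N/7 (R(N) = 2*(N*(-25/2))/7 = 2*(-25*N/2)/7 = -25*N/7)
(15 - x(n)) - R(-13) = (15 - 12*(1 - 1*12)) - (-25)*(-13)/7 = (15 - 12*(1 - 12)) - 1*325/7 = (15 - 12*(-11)) - 325/7 = (15 - 1*(-132)) - 325/7 = (15 + 132) - 325/7 = 147 - 325/7 = 704/7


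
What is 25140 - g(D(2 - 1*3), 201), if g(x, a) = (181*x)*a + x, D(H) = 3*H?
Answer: 134286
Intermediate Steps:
g(x, a) = x + 181*a*x (g(x, a) = 181*a*x + x = x + 181*a*x)
25140 - g(D(2 - 1*3), 201) = 25140 - 3*(2 - 1*3)*(1 + 181*201) = 25140 - 3*(2 - 3)*(1 + 36381) = 25140 - 3*(-1)*36382 = 25140 - (-3)*36382 = 25140 - 1*(-109146) = 25140 + 109146 = 134286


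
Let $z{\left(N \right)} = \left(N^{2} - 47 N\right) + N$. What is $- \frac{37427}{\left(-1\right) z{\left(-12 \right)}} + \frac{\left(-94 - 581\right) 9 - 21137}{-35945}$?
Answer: $\frac{1364253067}{25017720} \approx 54.531$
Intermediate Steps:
$z{\left(N \right)} = N^{2} - 46 N$
$- \frac{37427}{\left(-1\right) z{\left(-12 \right)}} + \frac{\left(-94 - 581\right) 9 - 21137}{-35945} = - \frac{37427}{\left(-1\right) \left(- 12 \left(-46 - 12\right)\right)} + \frac{\left(-94 - 581\right) 9 - 21137}{-35945} = - \frac{37427}{\left(-1\right) \left(\left(-12\right) \left(-58\right)\right)} + \left(\left(-94 - 581\right) 9 - 21137\right) \left(- \frac{1}{35945}\right) = - \frac{37427}{\left(-1\right) 696} + \left(\left(-675\right) 9 - 21137\right) \left(- \frac{1}{35945}\right) = - \frac{37427}{-696} + \left(-6075 - 21137\right) \left(- \frac{1}{35945}\right) = \left(-37427\right) \left(- \frac{1}{696}\right) - - \frac{27212}{35945} = \frac{37427}{696} + \frac{27212}{35945} = \frac{1364253067}{25017720}$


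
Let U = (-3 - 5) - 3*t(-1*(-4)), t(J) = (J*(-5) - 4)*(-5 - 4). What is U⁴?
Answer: 185189072896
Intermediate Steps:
t(J) = 36 + 45*J (t(J) = (-5*J - 4)*(-9) = (-4 - 5*J)*(-9) = 36 + 45*J)
U = -656 (U = (-3 - 5) - 3*(36 + 45*(-1*(-4))) = -8 - 3*(36 + 45*4) = -8 - 3*(36 + 180) = -8 - 3*216 = -8 - 648 = -656)
U⁴ = (-656)⁴ = 185189072896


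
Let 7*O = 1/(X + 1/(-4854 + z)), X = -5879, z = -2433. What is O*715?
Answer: -744315/42840274 ≈ -0.017374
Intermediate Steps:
O = -1041/42840274 (O = 1/(7*(-5879 + 1/(-4854 - 2433))) = 1/(7*(-5879 + 1/(-7287))) = 1/(7*(-5879 - 1/7287)) = 1/(7*(-42840274/7287)) = (⅐)*(-7287/42840274) = -1041/42840274 ≈ -2.4300e-5)
O*715 = -1041/42840274*715 = -744315/42840274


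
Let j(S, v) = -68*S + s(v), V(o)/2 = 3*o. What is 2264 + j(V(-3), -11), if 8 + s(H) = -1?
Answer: 3479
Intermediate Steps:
V(o) = 6*o (V(o) = 2*(3*o) = 6*o)
s(H) = -9 (s(H) = -8 - 1 = -9)
j(S, v) = -9 - 68*S (j(S, v) = -68*S - 9 = -9 - 68*S)
2264 + j(V(-3), -11) = 2264 + (-9 - 408*(-3)) = 2264 + (-9 - 68*(-18)) = 2264 + (-9 + 1224) = 2264 + 1215 = 3479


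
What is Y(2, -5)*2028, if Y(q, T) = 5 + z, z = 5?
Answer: 20280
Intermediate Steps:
Y(q, T) = 10 (Y(q, T) = 5 + 5 = 10)
Y(2, -5)*2028 = 10*2028 = 20280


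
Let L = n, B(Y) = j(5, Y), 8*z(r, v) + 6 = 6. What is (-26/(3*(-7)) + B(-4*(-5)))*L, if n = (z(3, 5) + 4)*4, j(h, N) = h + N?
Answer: 8816/21 ≈ 419.81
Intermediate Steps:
z(r, v) = 0 (z(r, v) = -¾ + (⅛)*6 = -¾ + ¾ = 0)
j(h, N) = N + h
n = 16 (n = (0 + 4)*4 = 4*4 = 16)
B(Y) = 5 + Y (B(Y) = Y + 5 = 5 + Y)
L = 16
(-26/(3*(-7)) + B(-4*(-5)))*L = (-26/(3*(-7)) + (5 - 4*(-5)))*16 = (-26/(-21) + (5 + 20))*16 = (-26*(-1/21) + 25)*16 = (26/21 + 25)*16 = (551/21)*16 = 8816/21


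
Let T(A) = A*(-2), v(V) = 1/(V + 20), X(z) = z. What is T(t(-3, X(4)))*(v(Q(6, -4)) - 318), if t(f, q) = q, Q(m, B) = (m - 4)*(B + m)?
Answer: 7631/3 ≈ 2543.7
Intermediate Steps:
Q(m, B) = (-4 + m)*(B + m)
v(V) = 1/(20 + V)
T(A) = -2*A
T(t(-3, X(4)))*(v(Q(6, -4)) - 318) = (-2*4)*(1/(20 + (6**2 - 4*(-4) - 4*6 - 4*6)) - 318) = -8*(1/(20 + (36 + 16 - 24 - 24)) - 318) = -8*(1/(20 + 4) - 318) = -8*(1/24 - 318) = -8*(-7631/24) = 7631/3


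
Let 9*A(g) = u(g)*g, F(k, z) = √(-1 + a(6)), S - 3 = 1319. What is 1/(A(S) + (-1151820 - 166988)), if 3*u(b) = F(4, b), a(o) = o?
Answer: -240352758/316979137887859 - 17847*√5/633958275775718 ≈ -7.5832e-7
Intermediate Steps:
S = 1322 (S = 3 + 1319 = 1322)
F(k, z) = √5 (F(k, z) = √(-1 + 6) = √5)
u(b) = √5/3
A(g) = g*√5/27 (A(g) = ((√5/3)*g)/9 = (g*√5/3)/9 = g*√5/27)
1/(A(S) + (-1151820 - 166988)) = 1/((1/27)*1322*√5 + (-1151820 - 166988)) = 1/(1322*√5/27 - 1318808) = 1/(-1318808 + 1322*√5/27)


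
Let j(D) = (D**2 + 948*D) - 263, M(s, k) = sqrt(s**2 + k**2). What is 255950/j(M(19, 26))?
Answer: -5502925/25871027 + 20220050*sqrt(1037)/77613081 ≈ 8.1768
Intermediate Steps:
M(s, k) = sqrt(k**2 + s**2)
j(D) = -263 + D**2 + 948*D
255950/j(M(19, 26)) = 255950/(-263 + (sqrt(26**2 + 19**2))**2 + 948*sqrt(26**2 + 19**2)) = 255950/(-263 + (sqrt(676 + 361))**2 + 948*sqrt(676 + 361)) = 255950/(-263 + (sqrt(1037))**2 + 948*sqrt(1037)) = 255950/(-263 + 1037 + 948*sqrt(1037)) = 255950/(774 + 948*sqrt(1037))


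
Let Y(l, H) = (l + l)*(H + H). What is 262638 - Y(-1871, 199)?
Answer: 1751954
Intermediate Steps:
Y(l, H) = 4*H*l (Y(l, H) = (2*l)*(2*H) = 4*H*l)
262638 - Y(-1871, 199) = 262638 - 4*199*(-1871) = 262638 - 1*(-1489316) = 262638 + 1489316 = 1751954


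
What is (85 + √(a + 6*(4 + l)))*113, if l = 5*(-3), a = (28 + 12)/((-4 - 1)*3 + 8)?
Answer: 9605 + 113*I*√3514/7 ≈ 9605.0 + 956.93*I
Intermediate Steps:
a = -40/7 (a = 40/(-5*3 + 8) = 40/(-15 + 8) = 40/(-7) = 40*(-⅐) = -40/7 ≈ -5.7143)
l = -15
(85 + √(a + 6*(4 + l)))*113 = (85 + √(-40/7 + 6*(4 - 15)))*113 = (85 + √(-40/7 + 6*(-11)))*113 = (85 + √(-40/7 - 66))*113 = (85 + √(-502/7))*113 = (85 + I*√3514/7)*113 = 9605 + 113*I*√3514/7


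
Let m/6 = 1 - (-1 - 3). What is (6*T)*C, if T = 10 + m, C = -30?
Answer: -7200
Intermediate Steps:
m = 30 (m = 6*(1 - (-1 - 3)) = 6*(1 - 1*(-4)) = 6*(1 + 4) = 6*5 = 30)
T = 40 (T = 10 + 30 = 40)
(6*T)*C = (6*40)*(-30) = 240*(-30) = -7200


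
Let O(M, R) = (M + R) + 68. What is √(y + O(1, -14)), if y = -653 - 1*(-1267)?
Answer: √669 ≈ 25.865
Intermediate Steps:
O(M, R) = 68 + M + R
y = 614 (y = -653 + 1267 = 614)
√(y + O(1, -14)) = √(614 + (68 + 1 - 14)) = √(614 + 55) = √669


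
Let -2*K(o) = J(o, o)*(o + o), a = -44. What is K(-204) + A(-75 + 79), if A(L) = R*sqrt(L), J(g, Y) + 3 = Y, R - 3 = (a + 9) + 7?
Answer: -42278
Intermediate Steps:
R = -25 (R = 3 + ((-44 + 9) + 7) = 3 + (-35 + 7) = 3 - 28 = -25)
J(g, Y) = -3 + Y
K(o) = -o*(-3 + o) (K(o) = -(-3 + o)*(o + o)/2 = -(-3 + o)*2*o/2 = -o*(-3 + o))
A(L) = -25*sqrt(L)
K(-204) + A(-75 + 79) = -204*(3 - 1*(-204)) - 25*sqrt(-75 + 79) = -204*(3 + 204) - 25*sqrt(4) = -204*207 - 25*2 = -42228 - 50 = -42278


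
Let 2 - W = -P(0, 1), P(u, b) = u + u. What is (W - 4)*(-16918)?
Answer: 33836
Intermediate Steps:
P(u, b) = 2*u
W = 2 (W = 2 - (-1)*2*0 = 2 - (-1)*0 = 2 - 1*0 = 2 + 0 = 2)
(W - 4)*(-16918) = (2 - 4)*(-16918) = -2*(-16918) = 33836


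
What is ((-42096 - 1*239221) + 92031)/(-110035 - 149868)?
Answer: 189286/259903 ≈ 0.72829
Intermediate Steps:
((-42096 - 1*239221) + 92031)/(-110035 - 149868) = ((-42096 - 239221) + 92031)/(-259903) = (-281317 + 92031)*(-1/259903) = -189286*(-1/259903) = 189286/259903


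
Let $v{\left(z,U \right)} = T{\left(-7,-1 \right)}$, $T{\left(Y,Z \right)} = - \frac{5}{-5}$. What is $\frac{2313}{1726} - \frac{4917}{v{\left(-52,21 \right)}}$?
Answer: $- \frac{8484429}{1726} \approx -4915.7$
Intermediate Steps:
$T{\left(Y,Z \right)} = 1$ ($T{\left(Y,Z \right)} = \left(-5\right) \left(- \frac{1}{5}\right) = 1$)
$v{\left(z,U \right)} = 1$
$\frac{2313}{1726} - \frac{4917}{v{\left(-52,21 \right)}} = \frac{2313}{1726} - \frac{4917}{1} = 2313 \cdot \frac{1}{1726} - 4917 = \frac{2313}{1726} - 4917 = - \frac{8484429}{1726}$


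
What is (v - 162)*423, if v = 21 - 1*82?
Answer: -94329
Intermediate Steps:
v = -61 (v = 21 - 82 = -61)
(v - 162)*423 = (-61 - 162)*423 = -223*423 = -94329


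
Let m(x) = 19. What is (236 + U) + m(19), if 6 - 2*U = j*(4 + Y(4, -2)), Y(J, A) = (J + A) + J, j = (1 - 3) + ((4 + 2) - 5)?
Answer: 263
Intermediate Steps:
j = -1 (j = -2 + (6 - 5) = -2 + 1 = -1)
Y(J, A) = A + 2*J (Y(J, A) = (A + J) + J = A + 2*J)
U = 8 (U = 3 - (-1)*(4 + (-2 + 2*4))/2 = 3 - (-1)*(4 + (-2 + 8))/2 = 3 - (-1)*(4 + 6)/2 = 3 - (-1)*10/2 = 3 - 1/2*(-10) = 3 + 5 = 8)
(236 + U) + m(19) = (236 + 8) + 19 = 244 + 19 = 263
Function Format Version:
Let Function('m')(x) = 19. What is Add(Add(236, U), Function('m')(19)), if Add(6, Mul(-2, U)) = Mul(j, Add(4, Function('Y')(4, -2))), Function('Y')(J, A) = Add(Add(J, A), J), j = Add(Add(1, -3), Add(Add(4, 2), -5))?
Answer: 263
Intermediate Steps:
j = -1 (j = Add(-2, Add(6, -5)) = Add(-2, 1) = -1)
Function('Y')(J, A) = Add(A, Mul(2, J)) (Function('Y')(J, A) = Add(Add(A, J), J) = Add(A, Mul(2, J)))
U = 8 (U = Add(3, Mul(Rational(-1, 2), Mul(-1, Add(4, Add(-2, Mul(2, 4)))))) = Add(3, Mul(Rational(-1, 2), Mul(-1, Add(4, Add(-2, 8))))) = Add(3, Mul(Rational(-1, 2), Mul(-1, Add(4, 6)))) = Add(3, Mul(Rational(-1, 2), Mul(-1, 10))) = Add(3, Mul(Rational(-1, 2), -10)) = Add(3, 5) = 8)
Add(Add(236, U), Function('m')(19)) = Add(Add(236, 8), 19) = Add(244, 19) = 263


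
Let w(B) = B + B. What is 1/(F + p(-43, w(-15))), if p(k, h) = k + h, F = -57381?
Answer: -1/57454 ≈ -1.7405e-5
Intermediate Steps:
w(B) = 2*B
p(k, h) = h + k
1/(F + p(-43, w(-15))) = 1/(-57381 + (2*(-15) - 43)) = 1/(-57381 + (-30 - 43)) = 1/(-57381 - 73) = 1/(-57454) = -1/57454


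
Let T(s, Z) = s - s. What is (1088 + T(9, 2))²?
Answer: 1183744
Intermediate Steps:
T(s, Z) = 0
(1088 + T(9, 2))² = (1088 + 0)² = 1088² = 1183744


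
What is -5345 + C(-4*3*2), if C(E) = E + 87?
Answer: -5282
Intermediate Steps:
C(E) = 87 + E
-5345 + C(-4*3*2) = -5345 + (87 - 4*3*2) = -5345 + (87 - 12*2) = -5345 + (87 - 24) = -5345 + 63 = -5282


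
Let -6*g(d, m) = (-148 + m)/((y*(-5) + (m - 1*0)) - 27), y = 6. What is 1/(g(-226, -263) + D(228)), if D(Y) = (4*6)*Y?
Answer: 640/3501943 ≈ 0.00018276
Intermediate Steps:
g(d, m) = -(-148 + m)/(6*(-57 + m)) (g(d, m) = -(-148 + m)/(6*((6*(-5) + (m - 1*0)) - 27)) = -(-148 + m)/(6*((-30 + (m + 0)) - 27)) = -(-148 + m)/(6*((-30 + m) - 27)) = -(-148 + m)/(6*(-57 + m)))
D(Y) = 24*Y
1/(g(-226, -263) + D(228)) = 1/((148 - 1*(-263))/(6*(-57 - 263)) + 24*228) = 1/((⅙)*(148 + 263)/(-320) + 5472) = 1/((⅙)*(-1/320)*411 + 5472) = 1/(-137/640 + 5472) = 1/(3501943/640) = 640/3501943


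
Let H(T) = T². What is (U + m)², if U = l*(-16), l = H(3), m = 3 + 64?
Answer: 5929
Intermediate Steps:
m = 67
l = 9 (l = 3² = 9)
U = -144 (U = 9*(-16) = -144)
(U + m)² = (-144 + 67)² = (-77)² = 5929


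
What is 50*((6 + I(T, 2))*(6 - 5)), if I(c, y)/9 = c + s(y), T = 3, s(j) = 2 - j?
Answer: 1650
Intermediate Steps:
I(c, y) = 18 - 9*y + 9*c (I(c, y) = 9*(c + (2 - y)) = 9*(2 + c - y) = 18 - 9*y + 9*c)
50*((6 + I(T, 2))*(6 - 5)) = 50*((6 + (18 - 9*2 + 9*3))*(6 - 5)) = 50*((6 + (18 - 18 + 27))*1) = 50*((6 + 27)*1) = 50*(33*1) = 50*33 = 1650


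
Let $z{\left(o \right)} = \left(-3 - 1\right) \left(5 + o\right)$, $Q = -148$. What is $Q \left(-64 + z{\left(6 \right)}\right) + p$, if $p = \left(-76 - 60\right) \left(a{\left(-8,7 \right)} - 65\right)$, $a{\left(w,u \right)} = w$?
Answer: $25912$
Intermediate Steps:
$p = 9928$ ($p = \left(-76 - 60\right) \left(-8 - 65\right) = \left(-136\right) \left(-73\right) = 9928$)
$z{\left(o \right)} = -20 - 4 o$ ($z{\left(o \right)} = - 4 \left(5 + o\right) = -20 - 4 o$)
$Q \left(-64 + z{\left(6 \right)}\right) + p = - 148 \left(-64 - 44\right) + 9928 = \left(-148\right) \left(-108\right) + 9928 = 15984 + 9928 = 25912$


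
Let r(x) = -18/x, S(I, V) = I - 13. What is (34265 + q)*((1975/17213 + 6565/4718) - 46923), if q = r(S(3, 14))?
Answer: -6661987500359821/4143415 ≈ -1.6078e+9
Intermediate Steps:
S(I, V) = -13 + I
q = 9/5 (q = -18/(-13 + 3) = -18/(-10) = -18*(-⅒) = 9/5 ≈ 1.8000)
(34265 + q)*((1975/17213 + 6565/4718) - 46923) = (34265 + 9/5)*((1975/17213 + 6565/4718) - 46923) = 171334*((1975*(1/17213) + 6565*(1/4718)) - 46923)/5 = 171334*((1975/17213 + 6565/4718) - 46923)/5 = 171334*(2496355/1657366 - 46923)/5 = (171334/5)*(-77766088463/1657366) = -6661987500359821/4143415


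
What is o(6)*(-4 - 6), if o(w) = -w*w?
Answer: 360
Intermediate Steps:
o(w) = -w²
o(6)*(-4 - 6) = (-1*6²)*(-4 - 6) = -1*36*(-10) = -36*(-10) = 360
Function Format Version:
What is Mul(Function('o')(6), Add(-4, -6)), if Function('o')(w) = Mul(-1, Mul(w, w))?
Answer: 360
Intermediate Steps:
Function('o')(w) = Mul(-1, Pow(w, 2))
Mul(Function('o')(6), Add(-4, -6)) = Mul(Mul(-1, Pow(6, 2)), Add(-4, -6)) = Mul(Mul(-1, 36), -10) = Mul(-36, -10) = 360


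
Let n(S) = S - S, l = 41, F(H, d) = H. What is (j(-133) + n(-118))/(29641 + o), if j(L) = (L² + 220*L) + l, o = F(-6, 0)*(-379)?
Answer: -2306/6383 ≈ -0.36127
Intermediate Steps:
o = 2274 (o = -6*(-379) = 2274)
n(S) = 0
j(L) = 41 + L² + 220*L (j(L) = (L² + 220*L) + 41 = 41 + L² + 220*L)
(j(-133) + n(-118))/(29641 + o) = ((41 + (-133)² + 220*(-133)) + 0)/(29641 + 2274) = ((41 + 17689 - 29260) + 0)/31915 = (-11530 + 0)*(1/31915) = -11530*1/31915 = -2306/6383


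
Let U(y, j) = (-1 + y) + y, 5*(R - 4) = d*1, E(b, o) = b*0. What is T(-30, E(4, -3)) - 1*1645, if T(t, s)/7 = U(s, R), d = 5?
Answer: -1652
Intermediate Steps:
E(b, o) = 0
R = 5 (R = 4 + (5*1)/5 = 4 + (⅕)*5 = 4 + 1 = 5)
U(y, j) = -1 + 2*y
T(t, s) = -7 + 14*s (T(t, s) = 7*(-1 + 2*s) = -7 + 14*s)
T(-30, E(4, -3)) - 1*1645 = (-7 + 14*0) - 1*1645 = (-7 + 0) - 1645 = -7 - 1645 = -1652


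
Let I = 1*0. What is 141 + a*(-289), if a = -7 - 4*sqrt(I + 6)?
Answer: 2164 + 1156*sqrt(6) ≈ 4995.6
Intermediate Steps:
I = 0
a = -7 - 4*sqrt(6) (a = -7 - 4*sqrt(0 + 6) = -7 - 4*sqrt(6) ≈ -16.798)
141 + a*(-289) = 141 + (-7 - 4*sqrt(6))*(-289) = 141 + (2023 + 1156*sqrt(6)) = 2164 + 1156*sqrt(6)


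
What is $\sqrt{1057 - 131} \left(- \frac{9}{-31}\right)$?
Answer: $\frac{9 \sqrt{926}}{31} \approx 8.8346$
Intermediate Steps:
$\sqrt{1057 - 131} \left(- \frac{9}{-31}\right) = \sqrt{926} \left(\left(-9\right) \left(- \frac{1}{31}\right)\right) = \sqrt{926} \cdot \frac{9}{31} = \frac{9 \sqrt{926}}{31}$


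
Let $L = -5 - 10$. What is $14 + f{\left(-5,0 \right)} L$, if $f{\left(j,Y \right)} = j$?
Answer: $89$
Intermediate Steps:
$L = -15$ ($L = -5 - 10 = -15$)
$14 + f{\left(-5,0 \right)} L = 14 - -75 = 14 + 75 = 89$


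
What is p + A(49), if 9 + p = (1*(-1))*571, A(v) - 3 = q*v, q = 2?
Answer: -479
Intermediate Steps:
A(v) = 3 + 2*v
p = -580 (p = -9 + (1*(-1))*571 = -9 - 1*571 = -9 - 571 = -580)
p + A(49) = -580 + (3 + 2*49) = -580 + (3 + 98) = -580 + 101 = -479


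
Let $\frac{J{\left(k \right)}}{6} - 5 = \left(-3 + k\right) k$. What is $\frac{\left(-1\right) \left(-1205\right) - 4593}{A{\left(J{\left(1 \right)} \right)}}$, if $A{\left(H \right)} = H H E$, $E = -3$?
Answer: $\frac{847}{243} \approx 3.4856$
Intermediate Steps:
$J{\left(k \right)} = 30 + 6 k \left(-3 + k\right)$ ($J{\left(k \right)} = 30 + 6 \left(-3 + k\right) k = 30 + 6 k \left(-3 + k\right)$)
$A{\left(H \right)} = - 3 H^{2}$ ($A{\left(H \right)} = H H \left(-3\right) = H^{2} \left(-3\right) = - 3 H^{2}$)
$\frac{\left(-1\right) \left(-1205\right) - 4593}{A{\left(J{\left(1 \right)} \right)}} = \frac{\left(-1\right) \left(-1205\right) - 4593}{\left(-3\right) \left(30 - 18 + 6 \cdot 1^{2}\right)^{2}} = \frac{1205 - 4593}{\left(-3\right) \left(30 - 18 + 6 \cdot 1\right)^{2}} = - \frac{3388}{\left(-3\right) \left(30 - 18 + 6\right)^{2}} = - \frac{3388}{\left(-3\right) 18^{2}} = - \frac{3388}{\left(-3\right) 324} = - \frac{3388}{-972} = \left(-3388\right) \left(- \frac{1}{972}\right) = \frac{847}{243}$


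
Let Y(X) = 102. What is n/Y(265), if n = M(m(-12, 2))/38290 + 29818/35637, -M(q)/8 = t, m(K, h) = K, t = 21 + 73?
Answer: 39819007/4970826945 ≈ 0.0080105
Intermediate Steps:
t = 94
M(q) = -752 (M(q) = -8*94 = -752)
n = 79638014/97467195 (n = -752/38290 + 29818/35637 = -752*1/38290 + 29818*(1/35637) = -376/19145 + 29818/35637 = 79638014/97467195 ≈ 0.81707)
n/Y(265) = (79638014/97467195)/102 = (79638014/97467195)*(1/102) = 39819007/4970826945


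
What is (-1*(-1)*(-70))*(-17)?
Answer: 1190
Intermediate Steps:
(-1*(-1)*(-70))*(-17) = (1*(-70))*(-17) = -70*(-17) = 1190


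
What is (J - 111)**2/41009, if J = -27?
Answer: 828/1783 ≈ 0.46439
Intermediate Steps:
(J - 111)**2/41009 = (-27 - 111)**2/41009 = (-138)**2*(1/41009) = 19044*(1/41009) = 828/1783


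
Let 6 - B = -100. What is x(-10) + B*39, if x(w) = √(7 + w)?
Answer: 4134 + I*√3 ≈ 4134.0 + 1.732*I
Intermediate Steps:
B = 106 (B = 6 - 1*(-100) = 6 + 100 = 106)
x(-10) + B*39 = √(7 - 10) + 106*39 = √(-3) + 4134 = I*√3 + 4134 = 4134 + I*√3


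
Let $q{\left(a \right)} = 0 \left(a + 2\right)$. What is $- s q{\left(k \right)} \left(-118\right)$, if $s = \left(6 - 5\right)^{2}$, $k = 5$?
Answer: $0$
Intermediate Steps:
$s = 1$ ($s = 1^{2} = 1$)
$q{\left(a \right)} = 0$ ($q{\left(a \right)} = 0 \left(2 + a\right) = 0$)
$- s q{\left(k \right)} \left(-118\right) = \left(-1\right) 1 \cdot 0 \left(-118\right) = \left(-1\right) 0 \left(-118\right) = 0 \left(-118\right) = 0$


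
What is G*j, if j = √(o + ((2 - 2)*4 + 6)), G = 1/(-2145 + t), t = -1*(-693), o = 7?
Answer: -√13/1452 ≈ -0.0024832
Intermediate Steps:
t = 693
G = -1/1452 (G = 1/(-2145 + 693) = 1/(-1452) = -1/1452 ≈ -0.00068871)
j = √13 (j = √(7 + ((2 - 2)*4 + 6)) = √(7 + (0*4 + 6)) = √(7 + (0 + 6)) = √(7 + 6) = √13 ≈ 3.6056)
G*j = -√13/1452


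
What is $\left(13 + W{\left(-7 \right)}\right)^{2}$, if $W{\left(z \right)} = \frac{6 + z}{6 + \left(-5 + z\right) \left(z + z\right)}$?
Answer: $\frac{5112121}{30276} \approx 168.85$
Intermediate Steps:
$W{\left(z \right)} = \frac{6 + z}{6 + 2 z \left(-5 + z\right)}$ ($W{\left(z \right)} = \frac{6 + z}{6 + \left(-5 + z\right) 2 z} = \frac{6 + z}{6 + 2 z \left(-5 + z\right)}$)
$\left(13 + W{\left(-7 \right)}\right)^{2} = \left(13 + \frac{6 - 7}{2 \left(3 + \left(-7\right)^{2} - -35\right)}\right)^{2} = \left(13 + \frac{1}{2} \frac{1}{3 + 49 + 35} \left(-1\right)\right)^{2} = \left(13 + \frac{1}{2} \cdot \frac{1}{87} \left(-1\right)\right)^{2} = \left(13 - \frac{1}{174}\right)^{2} = \left(\frac{2261}{174}\right)^{2} = \frac{5112121}{30276}$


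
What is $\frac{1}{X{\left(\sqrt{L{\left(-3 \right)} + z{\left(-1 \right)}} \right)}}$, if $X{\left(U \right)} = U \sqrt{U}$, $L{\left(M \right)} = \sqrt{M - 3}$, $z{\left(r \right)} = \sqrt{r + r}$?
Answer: $- \frac{i^{\frac{5}{4}}}{\left(\sqrt{2} + \sqrt{6}\right)^{\frac{3}{4}}} \approx 0.13886 - 0.33525 i$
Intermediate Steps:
$z{\left(r \right)} = \sqrt{2} \sqrt{r}$ ($z{\left(r \right)} = \sqrt{2 r} = \sqrt{2} \sqrt{r}$)
$L{\left(M \right)} = \sqrt{-3 + M}$
$X{\left(U \right)} = U^{\frac{3}{2}}$
$\frac{1}{X{\left(\sqrt{L{\left(-3 \right)} + z{\left(-1 \right)}} \right)}} = \frac{1}{\left(\sqrt{\sqrt{-3 - 3} + \sqrt{2} \sqrt{-1}}\right)^{\frac{3}{2}}} = \frac{1}{\left(\sqrt{\sqrt{-6} + \sqrt{2} i}\right)^{\frac{3}{2}}} = \frac{1}{\left(\sqrt{i \sqrt{6} + i \sqrt{2}}\right)^{\frac{3}{2}}} = \frac{1}{\left(\sqrt{i \sqrt{2} + i \sqrt{6}}\right)^{\frac{3}{2}}} = \frac{1}{\left(i \sqrt{2} + i \sqrt{6}\right)^{\frac{3}{4}}}$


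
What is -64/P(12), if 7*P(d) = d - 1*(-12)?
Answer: -56/3 ≈ -18.667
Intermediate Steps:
P(d) = 12/7 + d/7 (P(d) = (d - 1*(-12))/7 = (d + 12)/7 = (12 + d)/7 = 12/7 + d/7)
-64/P(12) = -64/(12/7 + (1/7)*12) = -64/(12/7 + 12/7) = -64/24/7 = -64*7/24 = -56/3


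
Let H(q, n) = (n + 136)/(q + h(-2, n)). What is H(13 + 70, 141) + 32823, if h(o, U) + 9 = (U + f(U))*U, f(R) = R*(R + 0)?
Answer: 92665106125/2823176 ≈ 32823.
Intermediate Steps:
f(R) = R**2 (f(R) = R*R = R**2)
h(o, U) = -9 + U*(U + U**2) (h(o, U) = -9 + (U + U**2)*U = -9 + U*(U + U**2))
H(q, n) = (136 + n)/(-9 + q + n**2 + n**3) (H(q, n) = (n + 136)/(q + (-9 + n**2 + n**3)) = (136 + n)/(-9 + q + n**2 + n**3))
H(13 + 70, 141) + 32823 = (136 + 141)/(-9 + (13 + 70) + 141**2 + 141**3) + 32823 = 277/(-9 + 83 + 19881 + 2803221) + 32823 = 277/2823176 + 32823 = 92665106125/2823176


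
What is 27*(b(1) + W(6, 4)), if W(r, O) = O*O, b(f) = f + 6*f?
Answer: 621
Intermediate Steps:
b(f) = 7*f
W(r, O) = O²
27*(b(1) + W(6, 4)) = 27*(7*1 + 4²) = 27*(7 + 16) = 27*23 = 621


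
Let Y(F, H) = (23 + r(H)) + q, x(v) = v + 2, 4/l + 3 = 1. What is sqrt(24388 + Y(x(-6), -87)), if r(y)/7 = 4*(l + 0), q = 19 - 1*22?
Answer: 4*sqrt(1522) ≈ 156.05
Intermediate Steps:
l = -2 (l = 4/(-3 + 1) = 4/(-2) = 4*(-1/2) = -2)
q = -3 (q = 19 - 22 = -3)
r(y) = -56 (r(y) = 7*(4*(-2 + 0)) = 7*(4*(-2)) = 7*(-8) = -56)
x(v) = 2 + v
Y(F, H) = -36 (Y(F, H) = (23 - 56) - 3 = -33 - 3 = -36)
sqrt(24388 + Y(x(-6), -87)) = sqrt(24388 - 36) = sqrt(24352) = 4*sqrt(1522)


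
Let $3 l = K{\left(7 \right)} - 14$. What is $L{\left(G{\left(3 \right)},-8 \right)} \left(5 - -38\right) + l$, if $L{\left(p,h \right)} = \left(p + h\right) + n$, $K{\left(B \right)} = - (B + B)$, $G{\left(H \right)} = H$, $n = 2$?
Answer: $- \frac{415}{3} \approx -138.33$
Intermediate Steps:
$K{\left(B \right)} = - 2 B$
$L{\left(p,h \right)} = 2 + h + p$ ($L{\left(p,h \right)} = \left(p + h\right) + 2 = \left(h + p\right) + 2 = 2 + h + p$)
$l = - \frac{28}{3}$ ($l = \frac{\left(-2\right) 7 - 14}{3} = \frac{-14 - 14}{3} = \frac{1}{3} \left(-28\right) = - \frac{28}{3} \approx -9.3333$)
$L{\left(G{\left(3 \right)},-8 \right)} \left(5 - -38\right) + l = \left(2 - 8 + 3\right) \left(5 - -38\right) - \frac{28}{3} = - 3 \left(5 + 38\right) - \frac{28}{3} = \left(-3\right) 43 - \frac{28}{3} = -129 - \frac{28}{3} = - \frac{415}{3}$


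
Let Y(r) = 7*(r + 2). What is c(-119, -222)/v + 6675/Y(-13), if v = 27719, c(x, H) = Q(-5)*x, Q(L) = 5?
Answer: -185070140/2134363 ≈ -86.710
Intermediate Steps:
Y(r) = 14 + 7*r (Y(r) = 7*(2 + r) = 14 + 7*r)
c(x, H) = 5*x
c(-119, -222)/v + 6675/Y(-13) = (5*(-119))/27719 + 6675/(14 + 7*(-13)) = -595*1/27719 + 6675/(14 - 91) = -595/27719 + 6675/(-77) = -595/27719 + 6675*(-1/77) = -595/27719 - 6675/77 = -185070140/2134363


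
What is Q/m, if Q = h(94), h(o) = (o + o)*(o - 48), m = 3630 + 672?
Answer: 4324/2151 ≈ 2.0102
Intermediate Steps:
m = 4302
h(o) = 2*o*(-48 + o) (h(o) = (2*o)*(-48 + o) = 2*o*(-48 + o))
Q = 8648 (Q = 2*94*(-48 + 94) = 2*94*46 = 8648)
Q/m = 8648/4302 = 8648*(1/4302) = 4324/2151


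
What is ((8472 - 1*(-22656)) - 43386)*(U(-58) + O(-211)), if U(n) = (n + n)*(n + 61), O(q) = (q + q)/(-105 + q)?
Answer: 335703717/79 ≈ 4.2494e+6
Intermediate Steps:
O(q) = 2*q/(-105 + q) (O(q) = (2*q)/(-105 + q) = 2*q/(-105 + q))
U(n) = 2*n*(61 + n) (U(n) = (2*n)*(61 + n) = 2*n*(61 + n))
((8472 - 1*(-22656)) - 43386)*(U(-58) + O(-211)) = ((8472 - 1*(-22656)) - 43386)*(2*(-58)*(61 - 58) + 2*(-211)/(-105 - 211)) = ((8472 + 22656) - 43386)*(2*(-58)*3 + 2*(-211)/(-316)) = (31128 - 43386)*(-348 + 2*(-211)*(-1/316)) = -12258*(-348 + 211/158) = -12258*(-54773/158) = 335703717/79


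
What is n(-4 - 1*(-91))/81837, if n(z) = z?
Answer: 29/27279 ≈ 0.0010631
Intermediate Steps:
n(-4 - 1*(-91))/81837 = (-4 - 1*(-91))/81837 = (-4 + 91)*(1/81837) = 87*(1/81837) = 29/27279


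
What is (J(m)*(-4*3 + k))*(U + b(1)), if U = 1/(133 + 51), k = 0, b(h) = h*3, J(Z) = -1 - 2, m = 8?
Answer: 4977/46 ≈ 108.20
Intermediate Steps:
J(Z) = -3
b(h) = 3*h
U = 1/184 ≈ 0.0054348
(J(m)*(-4*3 + k))*(U + b(1)) = (-3*(-4*3 + 0))*(1/184 + 3*1) = (-3*(-12 + 0))*(1/184 + 3) = -3*(-12)*(553/184) = 36*(553/184) = 4977/46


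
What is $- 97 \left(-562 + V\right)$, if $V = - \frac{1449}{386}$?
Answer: $\frac{21182957}{386} \approx 54878.0$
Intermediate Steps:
$V = - \frac{1449}{386}$ ($V = \left(-1449\right) \frac{1}{386} = - \frac{1449}{386} \approx -3.7539$)
$- 97 \left(-562 + V\right) = - 97 \left(-562 - \frac{1449}{386}\right) = \left(-97\right) \left(- \frac{218381}{386}\right) = \frac{21182957}{386}$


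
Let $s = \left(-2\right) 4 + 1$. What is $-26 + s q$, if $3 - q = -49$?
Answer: $-390$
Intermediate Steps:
$s = -7$ ($s = -8 + 1 = -7$)
$q = 52$ ($q = 3 - -49 = 3 + 49 = 52$)
$-26 + s q = -26 - 364 = -390$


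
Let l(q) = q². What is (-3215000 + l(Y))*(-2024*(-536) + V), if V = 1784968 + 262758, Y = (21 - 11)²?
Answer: -10039950950000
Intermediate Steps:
Y = 100 (Y = 10² = 100)
V = 2047726
(-3215000 + l(Y))*(-2024*(-536) + V) = (-3215000 + 100²)*(-2024*(-536) + 2047726) = (-3215000 + 10000)*(1084864 + 2047726) = -3205000*3132590 = -10039950950000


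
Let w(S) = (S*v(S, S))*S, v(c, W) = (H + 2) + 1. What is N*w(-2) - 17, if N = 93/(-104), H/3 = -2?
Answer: -163/26 ≈ -6.2692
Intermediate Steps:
H = -6 (H = 3*(-2) = -6)
v(c, W) = -3 (v(c, W) = (-6 + 2) + 1 = -4 + 1 = -3)
N = -93/104 (N = 93*(-1/104) = -93/104 ≈ -0.89423)
w(S) = -3*S**2 (w(S) = (S*(-3))*S = (-3*S)*S = -3*S**2)
N*w(-2) - 17 = -(-279)*(-2)**2/104 - 17 = -(-279)*4/104 - 17 = -93/104*(-12) - 17 = 279/26 - 17 = -163/26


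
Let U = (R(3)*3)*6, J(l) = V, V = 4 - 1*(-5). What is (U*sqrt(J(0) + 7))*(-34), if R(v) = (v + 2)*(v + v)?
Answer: -73440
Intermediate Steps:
R(v) = 2*v*(2 + v) (R(v) = (2 + v)*(2*v) = 2*v*(2 + v))
V = 9 (V = 4 + 5 = 9)
J(l) = 9
U = 540 (U = ((2*3*(2 + 3))*3)*6 = ((2*3*5)*3)*6 = (30*3)*6 = 90*6 = 540)
(U*sqrt(J(0) + 7))*(-34) = (540*sqrt(9 + 7))*(-34) = (540*sqrt(16))*(-34) = (540*4)*(-34) = 2160*(-34) = -73440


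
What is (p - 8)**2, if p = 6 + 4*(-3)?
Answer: 196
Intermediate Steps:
p = -6 (p = 6 - 12 = -6)
(p - 8)**2 = (-6 - 8)**2 = (-14)**2 = 196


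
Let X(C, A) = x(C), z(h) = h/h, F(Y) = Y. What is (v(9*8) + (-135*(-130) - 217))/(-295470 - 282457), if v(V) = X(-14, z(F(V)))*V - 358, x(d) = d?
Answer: -2281/82561 ≈ -0.027628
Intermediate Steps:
z(h) = 1
X(C, A) = C
v(V) = -358 - 14*V (v(V) = -14*V - 358 = -358 - 14*V)
(v(9*8) + (-135*(-130) - 217))/(-295470 - 282457) = ((-358 - 126*8) + (-135*(-130) - 217))/(-295470 - 282457) = ((-358 - 14*72) + (17550 - 217))/(-577927) = ((-358 - 1008) + 17333)*(-1/577927) = (-1366 + 17333)*(-1/577927) = 15967*(-1/577927) = -2281/82561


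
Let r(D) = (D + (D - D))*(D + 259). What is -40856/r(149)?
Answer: -5107/7599 ≈ -0.67206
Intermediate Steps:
r(D) = D*(259 + D) (r(D) = (D + 0)*(259 + D) = D*(259 + D))
-40856/r(149) = -40856*1/(149*(259 + 149)) = -40856/(149*408) = -40856/60792 = -40856*1/60792 = -5107/7599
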